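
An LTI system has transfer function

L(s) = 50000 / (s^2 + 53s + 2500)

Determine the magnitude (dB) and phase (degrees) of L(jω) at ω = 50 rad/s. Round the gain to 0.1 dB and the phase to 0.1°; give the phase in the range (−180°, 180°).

At s = jω = j50:
quadratic: (j50)² + 53·j50 + 2500 = 0 + j2650 → |·| ≈ 2650, ∠ ≈ 90.00°
|L| = 50000 / 2650 ≈ 18.868
Gain = 20 log₁₀(18.868) ≈ 25.51 dB
∠L = 0.00° − 90.00° = -90.00°

25.5 dB, -90.0°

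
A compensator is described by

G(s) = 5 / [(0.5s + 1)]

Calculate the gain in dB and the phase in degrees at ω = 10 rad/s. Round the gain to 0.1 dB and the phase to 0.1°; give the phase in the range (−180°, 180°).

At ω = 10 rad/s:
pole (1 + j10·0.5) = 1 + j5 → |·| ≈ 5.099, ∠ ≈ 78.69°
|G| = 5 · 1 / (5.099) ≈ 0.98058
Gain = 20 log₁₀(0.98058) ≈ -0.17 dB
∠G = (0°) − (78.69°) = -78.69°

-0.2 dB, -78.7°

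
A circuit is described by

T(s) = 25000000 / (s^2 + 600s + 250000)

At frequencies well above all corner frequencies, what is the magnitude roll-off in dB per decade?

Each pole contributes −20 dB/decade at high frequency; each zero contributes +20 dB/decade.
Net: 0 zero(s) − 2 pole(s) → -40 dB/decade.

-40 dB/decade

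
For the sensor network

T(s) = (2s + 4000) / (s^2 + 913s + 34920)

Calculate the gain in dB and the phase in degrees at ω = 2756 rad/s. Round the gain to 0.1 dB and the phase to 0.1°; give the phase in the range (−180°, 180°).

Substitute s = j2756:
Numerator: 2(j2756) + 4000 = 4000 + j5512
Denominator: (j2756)^2 + 913(j2756) + 34920 = -7560616 + j2516228
|N| = √(4000² + 5512²) ≈ 6810.4, ∠N ≈ 54.03°
|D| = √(7560616² + 2516228²) ≈ 7.9683e+06, ∠D ≈ 161.59°
|T| = 6810.4 / 7.9683e+06 ≈ 0.00085469
Gain = 20 log₁₀(0.00085469) ≈ -61.36 dB
∠T = 54.03° − 161.59° = -107.56°

-61.4 dB, -107.6°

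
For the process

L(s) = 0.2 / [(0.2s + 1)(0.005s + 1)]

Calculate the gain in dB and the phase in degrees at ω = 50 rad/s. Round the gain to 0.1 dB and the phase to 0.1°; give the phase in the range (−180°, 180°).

At ω = 50 rad/s:
pole (1 + j50·0.2) = 1 + j10 → |·| ≈ 10.05, ∠ ≈ 84.29°
pole (1 + j50·0.005) = 1 + j0.25 → |·| ≈ 1.0308, ∠ ≈ 14.04°
|L| = 0.2 · 1 / (10.05 · 1.0308) ≈ 0.019306
Gain = 20 log₁₀(0.019306) ≈ -34.29 dB
∠L = (0°) − (84.29° + 14.04°) = -98.33°

-34.3 dB, -98.3°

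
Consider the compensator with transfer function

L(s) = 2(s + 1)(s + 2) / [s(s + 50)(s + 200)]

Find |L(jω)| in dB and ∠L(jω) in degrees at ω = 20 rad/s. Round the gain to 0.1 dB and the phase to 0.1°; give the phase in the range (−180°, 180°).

-48.6 dB, 53.9°

At s = jω = j20:
zero (s+1): 1 + j20 → |·| = √(1²+20²) = √401 ≈ 20.025, ∠ = arctan(20/1) ≈ 87.14°
zero (s+2): 2 + j20 → |·| = √(2²+20²) = √404 ≈ 20.1, ∠ = arctan(20/2) ≈ 84.29°
pole (s+50): 50 + j20 → |·| = √(50²+20²) = √2900 ≈ 53.852, ∠ = arctan(20/50) ≈ 21.80°
pole (s+200): 200 + j20 → |·| = √(200²+20²) = √40400 ≈ 201, ∠ = arctan(20/200) ≈ 5.71°
pole at origin: |s| = 20, ∠ = 90.00° (in denominator)
|L| = 2 · 402.5 / 2.1649e+05 ≈ 0.0037184
Gain = 20 log₁₀(0.0037184) ≈ -48.59 dB
∠L = 171.43° − 117.51° = 53.92°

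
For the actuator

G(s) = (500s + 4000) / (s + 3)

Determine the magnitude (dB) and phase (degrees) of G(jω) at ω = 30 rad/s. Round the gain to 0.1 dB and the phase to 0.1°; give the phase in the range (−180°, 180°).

Substitute s = j30:
Numerator: 500(j30) + 4000 = 4000 + j15000
Denominator: (j30) + 3 = 3 + j30
|N| = √(4000² + 15000²) ≈ 15524, ∠N ≈ 75.07°
|D| = √(3² + 30²) ≈ 30.15, ∠D ≈ 84.29°
|G| = 15524 / 30.15 ≈ 514.89
Gain = 20 log₁₀(514.89) ≈ 54.23 dB
∠G = 75.07° − 84.29° = -9.22°

54.2 dB, -9.2°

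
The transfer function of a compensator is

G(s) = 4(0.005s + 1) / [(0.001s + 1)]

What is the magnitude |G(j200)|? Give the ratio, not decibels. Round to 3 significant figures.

5.55

At ω = 200 rad/s:
zero (1 + j200·0.005) = 1 + j1 → |·| ≈ 1.4142, ∠ ≈ 45.00°
pole (1 + j200·0.001) = 1 + j0.2 → |·| ≈ 1.0198, ∠ ≈ 11.31°
|G| = 4 · 1.4142 / (1.0198) ≈ 5.547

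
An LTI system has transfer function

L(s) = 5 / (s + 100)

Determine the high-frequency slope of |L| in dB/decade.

Each pole contributes −20 dB/decade at high frequency; each zero contributes +20 dB/decade.
Net: 0 zero(s) − 1 pole(s) → -20 dB/decade.

-20 dB/decade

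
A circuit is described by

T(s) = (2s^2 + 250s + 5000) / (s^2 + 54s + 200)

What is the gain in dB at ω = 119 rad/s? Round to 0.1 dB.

7.8 dB

Substitute s = j119:
Numerator: 2(j119)^2 + 250(j119) + 5000 = -23322 + j29750
Denominator: (j119)^2 + 54(j119) + 200 = -13961 + j6426
|N| = √(23322² + 29750²) ≈ 37802, ∠N ≈ 128.09°
|D| = √(13961² + 6426²) ≈ 15369, ∠D ≈ 155.28°
|T| = 37802 / 15369 ≈ 2.4596
Gain = 20 log₁₀(2.4596) ≈ 7.82 dB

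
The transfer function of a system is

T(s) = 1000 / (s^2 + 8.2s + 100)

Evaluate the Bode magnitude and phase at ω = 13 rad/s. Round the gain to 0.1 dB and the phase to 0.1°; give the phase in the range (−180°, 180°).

At s = jω = j13:
quadratic: (j13)² + 8.2·j13 + 100 = -69 + j106.6 → |·| ≈ 126.98, ∠ ≈ 122.91°
|T| = 1000 / 126.98 ≈ 7.8753
Gain = 20 log₁₀(7.8753) ≈ 17.93 dB
∠T = 0.00° − 122.91° = -122.91°

17.9 dB, -122.9°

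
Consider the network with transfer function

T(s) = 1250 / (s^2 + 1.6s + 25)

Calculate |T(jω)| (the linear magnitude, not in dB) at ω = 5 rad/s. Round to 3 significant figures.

156

At s = jω = j5:
quadratic: (j5)² + 1.6·j5 + 25 = 0 + j8 → |·| ≈ 8, ∠ ≈ 90.00°
|T| = 1250 / 8 ≈ 156.25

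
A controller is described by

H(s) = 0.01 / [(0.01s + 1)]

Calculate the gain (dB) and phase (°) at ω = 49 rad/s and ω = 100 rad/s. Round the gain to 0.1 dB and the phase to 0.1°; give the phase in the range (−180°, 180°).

ω = 49: -40.9 dB, -26.1°; ω = 100: -43.0 dB, -45.0°

At ω = 49 rad/s:
pole (1 + j49·0.01) = 1 + j0.49 → |·| ≈ 1.1136, ∠ ≈ 26.10°
|H| = 0.01 · 1 / (1.1136) ≈ 0.0089799
Gain = 20 log₁₀(0.0089799) ≈ -40.93 dB
∠H = (0°) − (26.10°) = -26.10°

At ω = 100 rad/s:
pole (1 + j100·0.01) = 1 + j1 → |·| ≈ 1.4142, ∠ ≈ 45.00°
|H| = 0.01 · 1 / (1.4142) ≈ 0.0070711
Gain = 20 log₁₀(0.0070711) ≈ -43.01 dB
∠H = (0°) − (45.00°) = -45.00°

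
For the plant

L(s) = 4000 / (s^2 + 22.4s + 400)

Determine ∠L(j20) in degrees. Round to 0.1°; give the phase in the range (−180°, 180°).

-90.0°

At s = jω = j20:
quadratic: (j20)² + 22.4·j20 + 400 = 0 + j448 → |·| ≈ 448, ∠ ≈ 90.00°
∠L = 0.00° − 90.00° = -90.00°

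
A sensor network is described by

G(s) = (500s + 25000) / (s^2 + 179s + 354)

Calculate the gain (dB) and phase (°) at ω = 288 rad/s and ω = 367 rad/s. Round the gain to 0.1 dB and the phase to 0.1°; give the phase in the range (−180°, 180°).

Substitute s = j288:
Numerator: 500(j288) + 25000 = 25000 + j144000
Denominator: (j288)^2 + 179(j288) + 354 = -82590 + j51552
|N| = √(25000² + 144000²) ≈ 1.4615e+05, ∠N ≈ 80.15°
|D| = √(82590² + 51552²) ≈ 97359, ∠D ≈ 148.03°
|G| = 1.4615e+05 / 97359 ≈ 1.5011
Gain = 20 log₁₀(1.5011) ≈ 3.53 dB
∠G = 80.15° − 148.03° = -67.88°

Substitute s = j367:
Numerator: 500(j367) + 25000 = 25000 + j183500
Denominator: (j367)^2 + 179(j367) + 354 = -134335 + j65693
|N| = √(25000² + 183500²) ≈ 1.852e+05, ∠N ≈ 82.24°
|D| = √(134335² + 65693²) ≈ 1.4954e+05, ∠D ≈ 153.94°
|G| = 1.852e+05 / 1.4954e+05 ≈ 1.2385
Gain = 20 log₁₀(1.2385) ≈ 1.86 dB
∠G = 82.24° − 153.94° = -71.70°

ω = 288: 3.5 dB, -67.9°; ω = 367: 1.9 dB, -71.7°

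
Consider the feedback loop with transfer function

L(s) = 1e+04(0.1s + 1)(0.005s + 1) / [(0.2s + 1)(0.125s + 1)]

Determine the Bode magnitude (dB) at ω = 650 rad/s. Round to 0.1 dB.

At ω = 650 rad/s:
zero (1 + j650·0.1) = 1 + j65 → |·| ≈ 65.008, ∠ ≈ 89.12°
zero (1 + j650·0.005) = 1 + j3.25 → |·| ≈ 3.4004, ∠ ≈ 72.90°
pole (1 + j650·0.2) = 1 + j130 → |·| ≈ 130, ∠ ≈ 89.56°
pole (1 + j650·0.125) = 1 + j81.25 → |·| ≈ 81.256, ∠ ≈ 89.29°
|L| = 1e+04 · 65.008 · 3.4004 / (130 · 81.256) ≈ 209.27
Gain = 20 log₁₀(209.27) ≈ 46.41 dB

46.4 dB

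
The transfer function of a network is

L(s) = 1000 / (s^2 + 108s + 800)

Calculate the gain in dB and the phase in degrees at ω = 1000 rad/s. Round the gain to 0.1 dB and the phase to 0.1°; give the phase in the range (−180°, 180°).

Substitute s = j1000:
Numerator: 1000 = 1000 + j0
Denominator: (j1000)^2 + 108(j1000) + 800 = -999200 + j108000
|N| = √(1000² + 0²) ≈ 1000, ∠N ≈ 0.00°
|D| = √(999200² + 108000²) ≈ 1.005e+06, ∠D ≈ 173.83°
|L| = 1000 / 1.005e+06 ≈ 0.00099502
Gain = 20 log₁₀(0.00099502) ≈ -60.04 dB
∠L = 0.00° − 173.83° = -173.83°

-60.0 dB, -173.8°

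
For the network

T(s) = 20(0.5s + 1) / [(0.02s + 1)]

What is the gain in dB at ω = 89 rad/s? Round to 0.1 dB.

52.8 dB

At ω = 89 rad/s:
zero (1 + j89·0.5) = 1 + j44.5 → |·| ≈ 44.511, ∠ ≈ 88.71°
pole (1 + j89·0.02) = 1 + j1.78 → |·| ≈ 2.0417, ∠ ≈ 60.67°
|T| = 20 · 44.511 / (2.0417) ≈ 436.02
Gain = 20 log₁₀(436.02) ≈ 52.79 dB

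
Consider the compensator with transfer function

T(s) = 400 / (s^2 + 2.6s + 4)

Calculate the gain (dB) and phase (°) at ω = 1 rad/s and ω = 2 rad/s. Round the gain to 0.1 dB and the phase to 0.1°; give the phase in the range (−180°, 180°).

At s = jω = j1:
quadratic: (j1)² + 2.6·j1 + 4 = 3 + j2.6 → |·| ≈ 3.9699, ∠ ≈ 40.91°
|T| = 400 / 3.9699 ≈ 100.76
Gain = 20 log₁₀(100.76) ≈ 40.07 dB
∠T = 0.00° − 40.91° = -40.91°

At s = jω = j2:
quadratic: (j2)² + 2.6·j2 + 4 = 0 + j5.2 → |·| ≈ 5.2, ∠ ≈ 90.00°
|T| = 400 / 5.2 ≈ 76.923
Gain = 20 log₁₀(76.923) ≈ 37.72 dB
∠T = 0.00° − 90.00° = -90.00°

ω = 1: 40.1 dB, -40.9°; ω = 2: 37.7 dB, -90.0°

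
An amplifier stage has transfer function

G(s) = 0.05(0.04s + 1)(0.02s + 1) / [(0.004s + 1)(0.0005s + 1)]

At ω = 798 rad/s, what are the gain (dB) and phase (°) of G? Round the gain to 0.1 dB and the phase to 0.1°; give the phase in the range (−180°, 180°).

17.0 dB, 80.3°

At ω = 798 rad/s:
zero (1 + j798·0.04) = 1 + j31.92 → |·| ≈ 31.936, ∠ ≈ 88.21°
zero (1 + j798·0.02) = 1 + j15.96 → |·| ≈ 15.991, ∠ ≈ 86.41°
pole (1 + j798·0.004) = 1 + j3.192 → |·| ≈ 3.345, ∠ ≈ 72.61°
pole (1 + j798·0.0005) = 1 + j0.399 → |·| ≈ 1.0767, ∠ ≈ 21.75°
|G| = 0.05 · 31.936 · 15.991 / (3.345 · 1.0767) ≈ 7.0898
Gain = 20 log₁₀(7.0898) ≈ 17.01 dB
∠G = (88.21° + 86.41°) − (72.61° + 21.75°) = 80.26°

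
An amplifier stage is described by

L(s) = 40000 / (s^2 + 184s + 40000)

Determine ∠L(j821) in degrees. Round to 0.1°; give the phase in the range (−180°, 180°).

-166.6°

At s = jω = j821:
quadratic: (j821)² + 184·j821 + 40000 = -634041 + j151064 → |·| ≈ 6.5179e+05, ∠ ≈ 166.60°
∠L = 0.00° − 166.60° = -166.60°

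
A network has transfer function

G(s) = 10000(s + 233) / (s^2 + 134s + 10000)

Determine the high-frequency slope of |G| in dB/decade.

-20 dB/decade

Each pole contributes −20 dB/decade at high frequency; each zero contributes +20 dB/decade.
Net: 1 zero(s) − 2 pole(s) → -20 dB/decade.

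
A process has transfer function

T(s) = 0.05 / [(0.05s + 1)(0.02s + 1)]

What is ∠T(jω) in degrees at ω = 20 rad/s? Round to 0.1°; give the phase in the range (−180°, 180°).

At ω = 20 rad/s:
pole (1 + j20·0.05) = 1 + j1 → |·| ≈ 1.4142, ∠ ≈ 45.00°
pole (1 + j20·0.02) = 1 + j0.4 → |·| ≈ 1.077, ∠ ≈ 21.80°
∠T = (0°) − (45.00° + 21.80°) = -66.80°

-66.8°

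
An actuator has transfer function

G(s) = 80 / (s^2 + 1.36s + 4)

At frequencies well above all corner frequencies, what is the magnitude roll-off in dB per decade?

-40 dB/decade

Each pole contributes −20 dB/decade at high frequency; each zero contributes +20 dB/decade.
Net: 0 zero(s) − 2 pole(s) → -40 dB/decade.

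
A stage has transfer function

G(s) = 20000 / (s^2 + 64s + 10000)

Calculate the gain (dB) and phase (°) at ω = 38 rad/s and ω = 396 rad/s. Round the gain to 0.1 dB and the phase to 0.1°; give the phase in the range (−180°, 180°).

ω = 38: 7.0 dB, -15.9°; ω = 396: -17.4 dB, -170.2°

At s = jω = j38:
quadratic: (j38)² + 64·j38 + 10000 = 8556 + j2432 → |·| ≈ 8894.9, ∠ ≈ 15.87°
|G| = 20000 / 8894.9 ≈ 2.2485
Gain = 20 log₁₀(2.2485) ≈ 7.04 dB
∠G = 0.00° − 15.87° = -15.87°

At s = jω = j396:
quadratic: (j396)² + 64·j396 + 10000 = -146816 + j25344 → |·| ≈ 1.4899e+05, ∠ ≈ 170.21°
|G| = 20000 / 1.4899e+05 ≈ 0.13424
Gain = 20 log₁₀(0.13424) ≈ -17.44 dB
∠G = 0.00° − 170.21° = -170.21°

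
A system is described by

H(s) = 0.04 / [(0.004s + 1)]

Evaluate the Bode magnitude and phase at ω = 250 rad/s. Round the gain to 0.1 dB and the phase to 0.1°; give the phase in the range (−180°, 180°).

-31.0 dB, -45.0°

At ω = 250 rad/s:
pole (1 + j250·0.004) = 1 + j1 → |·| ≈ 1.4142, ∠ ≈ 45.00°
|H| = 0.04 · 1 / (1.4142) ≈ 0.028285
Gain = 20 log₁₀(0.028285) ≈ -30.97 dB
∠H = (0°) − (45.00°) = -45.00°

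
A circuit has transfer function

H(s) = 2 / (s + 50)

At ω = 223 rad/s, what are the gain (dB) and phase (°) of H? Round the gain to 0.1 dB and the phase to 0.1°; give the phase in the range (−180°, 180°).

-41.2 dB, -77.4°

Substitute s = j223:
Numerator: 2 = 2 + j0
Denominator: (j223) + 50 = 50 + j223
|N| = √(2² + 0²) ≈ 2, ∠N ≈ 0.00°
|D| = √(50² + 223²) ≈ 228.54, ∠D ≈ 77.36°
|H| = 2 / 228.54 ≈ 0.0087512
Gain = 20 log₁₀(0.0087512) ≈ -41.16 dB
∠H = 0.00° − 77.36° = -77.36°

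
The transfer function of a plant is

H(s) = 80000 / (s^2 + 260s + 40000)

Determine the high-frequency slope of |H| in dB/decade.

Each pole contributes −20 dB/decade at high frequency; each zero contributes +20 dB/decade.
Net: 0 zero(s) − 2 pole(s) → -40 dB/decade.

-40 dB/decade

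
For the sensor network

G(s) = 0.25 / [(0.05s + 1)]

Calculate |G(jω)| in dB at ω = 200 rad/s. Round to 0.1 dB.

At ω = 200 rad/s:
pole (1 + j200·0.05) = 1 + j10 → |·| ≈ 10.05, ∠ ≈ 84.29°
|G| = 0.25 · 1 / (10.05) ≈ 0.024876
Gain = 20 log₁₀(0.024876) ≈ -32.08 dB

-32.1 dB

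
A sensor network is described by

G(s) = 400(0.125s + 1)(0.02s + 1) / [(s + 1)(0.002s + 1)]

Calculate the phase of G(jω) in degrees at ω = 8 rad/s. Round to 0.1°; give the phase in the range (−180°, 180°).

-29.7°

At ω = 8 rad/s:
zero (1 + j8·0.125) = 1 + j1 → |·| ≈ 1.4142, ∠ ≈ 45.00°
zero (1 + j8·0.02) = 1 + j0.16 → |·| ≈ 1.0127, ∠ ≈ 9.09°
pole (1 + j8·1) = 1 + j8 → |·| ≈ 8.0623, ∠ ≈ 82.87°
pole (1 + j8·0.002) = 1 + j0.016 → |·| ≈ 1.0001, ∠ ≈ 0.92°
∠G = (45.00° + 9.09°) − (82.87° + 0.92°) = -29.70°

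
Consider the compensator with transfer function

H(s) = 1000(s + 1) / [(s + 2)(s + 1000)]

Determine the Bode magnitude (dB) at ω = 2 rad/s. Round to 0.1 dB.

At s = jω = j2:
zero (s+1): 1 + j2 → |·| = √(1²+2²) = √5 ≈ 2.2361, ∠ = arctan(2/1) ≈ 63.43°
pole (s+2): 2 + j2 → |·| = √(2²+2²) = √8 ≈ 2.8284, ∠ = arctan(2/2) ≈ 45.00°
pole (s+1000): 1000 + j2 → |·| = √(1000²+2²) = √1000004 ≈ 1000, ∠ = arctan(2/1000) ≈ 0.11°
|H| = 1000 · 2.2361 / 2828.4 ≈ 0.79059
Gain = 20 log₁₀(0.79059) ≈ -2.04 dB

-2.0 dB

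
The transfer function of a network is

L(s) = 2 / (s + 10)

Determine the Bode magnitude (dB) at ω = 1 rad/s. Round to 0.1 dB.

-14.0 dB

At s = jω = j1:
pole (s+10): 10 + j1 → |·| = √(10²+1²) = √101 ≈ 10.05, ∠ = arctan(1/10) ≈ 5.71°
|L| = 2 / 10.05 ≈ 0.199
Gain = 20 log₁₀(0.199) ≈ -14.02 dB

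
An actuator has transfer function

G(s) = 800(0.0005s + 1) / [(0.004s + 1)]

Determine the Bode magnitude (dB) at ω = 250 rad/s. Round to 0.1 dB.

At ω = 250 rad/s:
zero (1 + j250·0.0005) = 1 + j0.125 → |·| ≈ 1.0078, ∠ ≈ 7.13°
pole (1 + j250·0.004) = 1 + j1 → |·| ≈ 1.4142, ∠ ≈ 45.00°
|G| = 800 · 1.0078 / (1.4142) ≈ 570.1
Gain = 20 log₁₀(570.1) ≈ 55.12 dB

55.1 dB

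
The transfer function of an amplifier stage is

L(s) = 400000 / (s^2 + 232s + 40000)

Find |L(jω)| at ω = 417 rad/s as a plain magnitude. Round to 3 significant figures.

At s = jω = j417:
quadratic: (j417)² + 232·j417 + 40000 = -133889 + j96744 → |·| ≈ 1.6518e+05, ∠ ≈ 144.15°
|L| = 400000 / 1.6518e+05 ≈ 2.4216

2.42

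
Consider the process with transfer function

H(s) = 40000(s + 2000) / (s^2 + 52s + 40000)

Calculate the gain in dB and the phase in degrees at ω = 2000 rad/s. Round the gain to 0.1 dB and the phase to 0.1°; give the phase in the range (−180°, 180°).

At s = jω = j2000:
zero (s+2000): 2000 + j2000 → |·| = √(2000²+2000²) = √8000000 ≈ 2828.4, ∠ = arctan(2000/2000) ≈ 45.00°
quadratic: (j2000)² + 52·j2000 + 40000 = -3960000 + j104000 → |·| ≈ 3.9614e+06, ∠ ≈ 178.50°
|H| = 40000 · 2828.4 / 3.9614e+06 ≈ 28.56
Gain = 20 log₁₀(28.56) ≈ 29.12 dB
∠H = 45.00° − 178.50° = -133.50°

29.1 dB, -133.5°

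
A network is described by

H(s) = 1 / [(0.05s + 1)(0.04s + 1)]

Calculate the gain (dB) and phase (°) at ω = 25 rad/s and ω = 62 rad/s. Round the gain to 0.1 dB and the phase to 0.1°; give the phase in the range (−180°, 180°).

At ω = 25 rad/s:
pole (1 + j25·0.05) = 1 + j1.25 → |·| ≈ 1.6008, ∠ ≈ 51.34°
pole (1 + j25·0.04) = 1 + j1 → |·| ≈ 1.4142, ∠ ≈ 45.00°
|H| = 1 · 1 / (1.6008 · 1.4142) ≈ 0.44173
Gain = 20 log₁₀(0.44173) ≈ -7.10 dB
∠H = (0°) − (51.34° + 45.00°) = -96.34°

At ω = 62 rad/s:
pole (1 + j62·0.05) = 1 + j3.1 → |·| ≈ 3.2573, ∠ ≈ 72.12°
pole (1 + j62·0.04) = 1 + j2.48 → |·| ≈ 2.674, ∠ ≈ 68.04°
|H| = 1 · 1 / (3.2573 · 2.674) ≈ 0.11481
Gain = 20 log₁₀(0.11481) ≈ -18.80 dB
∠H = (0°) − (72.12° + 68.04°) = -140.16°

ω = 25: -7.1 dB, -96.3°; ω = 62: -18.8 dB, -140.2°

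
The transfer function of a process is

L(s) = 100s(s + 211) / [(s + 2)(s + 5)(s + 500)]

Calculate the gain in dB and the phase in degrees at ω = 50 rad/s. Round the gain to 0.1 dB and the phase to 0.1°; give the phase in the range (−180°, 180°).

At s = jω = j50:
zero (s+211): 211 + j50 → |·| = √(211²+50²) = √47021 ≈ 216.84, ∠ = arctan(50/211) ≈ 13.33°
zero at origin: s = j50 → |·| = 50, ∠ = 90.00°
pole (s+2): 2 + j50 → |·| = √(2²+50²) = √2504 ≈ 50.04, ∠ = arctan(50/2) ≈ 87.71°
pole (s+5): 5 + j50 → |·| = √(5²+50²) = √2525 ≈ 50.249, ∠ = arctan(50/5) ≈ 84.29°
pole (s+500): 500 + j50 → |·| = √(500²+50²) = √252500 ≈ 502.49, ∠ = arctan(50/500) ≈ 5.71°
|L| = 100 · 10842 / 1.2635e+06 ≈ 0.85809
Gain = 20 log₁₀(0.85809) ≈ -1.33 dB
∠L = 103.33° − 177.71° = -74.38°

-1.3 dB, -74.4°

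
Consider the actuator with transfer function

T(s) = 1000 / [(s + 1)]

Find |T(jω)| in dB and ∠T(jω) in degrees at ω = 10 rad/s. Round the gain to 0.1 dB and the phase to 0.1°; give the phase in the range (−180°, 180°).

40.0 dB, -84.3°

At ω = 10 rad/s:
pole (1 + j10·1) = 1 + j10 → |·| ≈ 10.05, ∠ ≈ 84.29°
|T| = 1000 · 1 / (10.05) ≈ 99.502
Gain = 20 log₁₀(99.502) ≈ 39.96 dB
∠T = (0°) − (84.29°) = -84.29°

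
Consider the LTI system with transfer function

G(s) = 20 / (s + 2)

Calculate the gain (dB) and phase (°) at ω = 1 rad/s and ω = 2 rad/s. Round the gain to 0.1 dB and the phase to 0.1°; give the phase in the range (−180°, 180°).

ω = 1: 19.0 dB, -26.6°; ω = 2: 17.0 dB, -45.0°

Substitute s = j1:
Numerator: 20 = 20 + j0
Denominator: (j1) + 2 = 2 + j1
|N| = √(20² + 0²) ≈ 20, ∠N ≈ 0.00°
|D| = √(2² + 1²) ≈ 2.2361, ∠D ≈ 26.57°
|G| = 20 / 2.2361 ≈ 8.9441
Gain = 20 log₁₀(8.9441) ≈ 19.03 dB
∠G = 0.00° − 26.57° = -26.57°

Substitute s = j2:
Numerator: 20 = 20 + j0
Denominator: (j2) + 2 = 2 + j2
|N| = √(20² + 0²) ≈ 20, ∠N ≈ 0.00°
|D| = √(2² + 2²) ≈ 2.8284, ∠D ≈ 45.00°
|G| = 20 / 2.8284 ≈ 7.0711
Gain = 20 log₁₀(7.0711) ≈ 16.99 dB
∠G = 0.00° − 45.00° = -45.00°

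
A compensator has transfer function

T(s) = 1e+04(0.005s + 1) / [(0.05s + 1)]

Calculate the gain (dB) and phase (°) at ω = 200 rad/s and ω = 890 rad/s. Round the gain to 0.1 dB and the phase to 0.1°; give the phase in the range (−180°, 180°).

ω = 200: 63.0 dB, -39.3°; ω = 890: 60.2 dB, -11.4°

At ω = 200 rad/s:
zero (1 + j200·0.005) = 1 + j1 → |·| ≈ 1.4142, ∠ ≈ 45.00°
pole (1 + j200·0.05) = 1 + j10 → |·| ≈ 10.05, ∠ ≈ 84.29°
|T| = 1e+04 · 1.4142 / (10.05) ≈ 1407.2
Gain = 20 log₁₀(1407.2) ≈ 62.97 dB
∠T = (45.00°) − (84.29°) = -39.29°

At ω = 890 rad/s:
zero (1 + j890·0.005) = 1 + j4.45 → |·| ≈ 4.561, ∠ ≈ 77.33°
pole (1 + j890·0.05) = 1 + j44.5 → |·| ≈ 44.511, ∠ ≈ 88.71°
|T| = 1e+04 · 4.561 / (44.511) ≈ 1024.7
Gain = 20 log₁₀(1024.7) ≈ 60.21 dB
∠T = (77.33°) − (88.71°) = -11.38°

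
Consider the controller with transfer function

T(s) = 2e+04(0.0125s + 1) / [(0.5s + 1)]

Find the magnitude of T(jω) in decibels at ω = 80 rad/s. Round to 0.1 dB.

57.0 dB

At ω = 80 rad/s:
zero (1 + j80·0.0125) = 1 + j1 → |·| ≈ 1.4142, ∠ ≈ 45.00°
pole (1 + j80·0.5) = 1 + j40 → |·| ≈ 40.012, ∠ ≈ 88.57°
|T| = 2e+04 · 1.4142 / (40.012) ≈ 706.89
Gain = 20 log₁₀(706.89) ≈ 56.99 dB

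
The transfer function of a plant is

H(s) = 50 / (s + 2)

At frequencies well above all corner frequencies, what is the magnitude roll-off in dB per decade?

Each pole contributes −20 dB/decade at high frequency; each zero contributes +20 dB/decade.
Net: 0 zero(s) − 1 pole(s) → -20 dB/decade.

-20 dB/decade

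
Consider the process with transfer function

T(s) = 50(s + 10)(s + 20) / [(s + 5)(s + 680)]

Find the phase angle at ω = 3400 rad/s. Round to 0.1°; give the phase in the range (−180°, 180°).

10.9°

At s = jω = j3400:
zero (s+10): 10 + j3400 → |·| = √(10²+3400²) = √11560100 ≈ 3400, ∠ = arctan(3400/10) ≈ 89.83°
zero (s+20): 20 + j3400 → |·| = √(20²+3400²) = √11560400 ≈ 3400.1, ∠ = arctan(3400/20) ≈ 89.66°
pole (s+5): 5 + j3400 → |·| = √(5²+3400²) = √11560025 ≈ 3400, ∠ = arctan(3400/5) ≈ 89.92°
pole (s+680): 680 + j3400 → |·| = √(680²+3400²) = √12022400 ≈ 3467.3, ∠ = arctan(3400/680) ≈ 78.69°
∠T = 179.49° − 168.61° = 10.88°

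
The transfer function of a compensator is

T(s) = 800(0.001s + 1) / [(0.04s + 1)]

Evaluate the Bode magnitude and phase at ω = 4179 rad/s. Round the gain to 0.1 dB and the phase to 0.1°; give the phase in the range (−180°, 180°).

26.3 dB, -13.1°

At ω = 4179 rad/s:
zero (1 + j4179·0.001) = 1 + j4.179 → |·| ≈ 4.297, ∠ ≈ 76.54°
pole (1 + j4179·0.04) = 1 + j167.16 → |·| ≈ 167.16, ∠ ≈ 89.66°
|T| = 800 · 4.297 / (167.16) ≈ 20.565
Gain = 20 log₁₀(20.565) ≈ 26.26 dB
∠T = (76.54°) − (89.66°) = -13.12°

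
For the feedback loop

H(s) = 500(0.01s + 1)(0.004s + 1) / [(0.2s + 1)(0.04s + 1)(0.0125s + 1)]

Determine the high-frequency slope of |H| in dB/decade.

-20 dB/decade

Each pole contributes −20 dB/decade at high frequency; each zero contributes +20 dB/decade.
Net: 2 zero(s) − 3 pole(s) → -20 dB/decade.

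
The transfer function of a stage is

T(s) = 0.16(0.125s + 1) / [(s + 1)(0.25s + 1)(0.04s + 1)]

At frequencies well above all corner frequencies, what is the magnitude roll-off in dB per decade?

Each pole contributes −20 dB/decade at high frequency; each zero contributes +20 dB/decade.
Net: 1 zero(s) − 3 pole(s) → -40 dB/decade.

-40 dB/decade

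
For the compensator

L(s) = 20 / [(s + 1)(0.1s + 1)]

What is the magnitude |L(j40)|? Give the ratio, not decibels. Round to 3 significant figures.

0.121

At ω = 40 rad/s:
pole (1 + j40·1) = 1 + j40 → |·| ≈ 40.012, ∠ ≈ 88.57°
pole (1 + j40·0.1) = 1 + j4 → |·| ≈ 4.1231, ∠ ≈ 75.96°
|L| = 20 · 1 / (40.012 · 4.1231) ≈ 0.12123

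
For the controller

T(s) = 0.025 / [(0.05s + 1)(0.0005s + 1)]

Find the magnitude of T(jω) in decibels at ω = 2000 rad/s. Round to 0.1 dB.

At ω = 2000 rad/s:
pole (1 + j2000·0.05) = 1 + j100 → |·| ≈ 100, ∠ ≈ 89.43°
pole (1 + j2000·0.0005) = 1 + j1 → |·| ≈ 1.4142, ∠ ≈ 45.00°
|T| = 0.025 · 1 / (100 · 1.4142) ≈ 0.00017678
Gain = 20 log₁₀(0.00017678) ≈ -75.05 dB

-75.1 dB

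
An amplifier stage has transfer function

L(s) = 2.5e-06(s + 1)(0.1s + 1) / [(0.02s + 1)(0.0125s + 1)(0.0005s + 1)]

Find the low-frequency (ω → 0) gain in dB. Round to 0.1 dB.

-112.0 dB

L(0) = 2.5e-06 · 1 / 1 = 2.5e-06
20 log₁₀(2.5e-06) ≈ -112.04 dB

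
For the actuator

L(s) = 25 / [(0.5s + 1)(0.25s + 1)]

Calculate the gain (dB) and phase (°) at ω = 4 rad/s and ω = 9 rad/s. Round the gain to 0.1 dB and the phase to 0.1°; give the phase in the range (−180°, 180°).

ω = 4: 18.0 dB, -108.4°; ω = 9: 6.9 dB, -143.5°

At ω = 4 rad/s:
pole (1 + j4·0.5) = 1 + j2 → |·| ≈ 2.2361, ∠ ≈ 63.43°
pole (1 + j4·0.25) = 1 + j1 → |·| ≈ 1.4142, ∠ ≈ 45.00°
|L| = 25 · 1 / (2.2361 · 1.4142) ≈ 7.9057
Gain = 20 log₁₀(7.9057) ≈ 17.96 dB
∠L = (0°) − (63.43° + 45.00°) = -108.43°

At ω = 9 rad/s:
pole (1 + j9·0.5) = 1 + j4.5 → |·| ≈ 4.6098, ∠ ≈ 77.47°
pole (1 + j9·0.25) = 1 + j2.25 → |·| ≈ 2.4622, ∠ ≈ 66.04°
|L| = 25 · 1 / (4.6098 · 2.4622) ≈ 2.2026
Gain = 20 log₁₀(2.2026) ≈ 6.86 dB
∠L = (0°) − (77.47° + 66.04°) = -143.51°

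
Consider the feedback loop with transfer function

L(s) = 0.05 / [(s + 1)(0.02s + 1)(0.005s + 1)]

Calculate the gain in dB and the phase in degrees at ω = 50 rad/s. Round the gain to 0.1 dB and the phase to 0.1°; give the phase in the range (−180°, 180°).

At ω = 50 rad/s:
pole (1 + j50·1) = 1 + j50 → |·| ≈ 50.01, ∠ ≈ 88.85°
pole (1 + j50·0.02) = 1 + j1 → |·| ≈ 1.4142, ∠ ≈ 45.00°
pole (1 + j50·0.005) = 1 + j0.25 → |·| ≈ 1.0308, ∠ ≈ 14.04°
|L| = 0.05 · 1 / (50.01 · 1.4142 · 1.0308) ≈ 0.00068585
Gain = 20 log₁₀(0.00068585) ≈ -63.28 dB
∠L = (0°) − (88.85° + 45.00° + 14.04°) = -147.89°

-63.3 dB, -147.9°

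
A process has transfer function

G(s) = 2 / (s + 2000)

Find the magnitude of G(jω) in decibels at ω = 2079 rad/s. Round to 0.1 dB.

-63.2 dB

Substitute s = j2079:
Numerator: 2 = 2 + j0
Denominator: (j2079) + 2000 = 2000 + j2079
|N| = √(2² + 0²) ≈ 2, ∠N ≈ 0.00°
|D| = √(2000² + 2079²) ≈ 2884.8, ∠D ≈ 46.11°
|G| = 2 / 2884.8 ≈ 0.00069329
Gain = 20 log₁₀(0.00069329) ≈ -63.18 dB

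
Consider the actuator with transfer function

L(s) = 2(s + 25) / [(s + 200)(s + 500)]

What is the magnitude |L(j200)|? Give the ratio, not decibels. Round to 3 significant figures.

0.00265

At s = jω = j200:
zero (s+25): 25 + j200 → |·| = √(25²+200²) = √40625 ≈ 201.56, ∠ = arctan(200/25) ≈ 82.87°
pole (s+200): 200 + j200 → |·| = √(200²+200²) = √80000 ≈ 282.84, ∠ = arctan(200/200) ≈ 45.00°
pole (s+500): 500 + j200 → |·| = √(500²+200²) = √290000 ≈ 538.52, ∠ = arctan(200/500) ≈ 21.80°
|L| = 2 · 201.56 / 1.5231e+05 ≈ 0.0026467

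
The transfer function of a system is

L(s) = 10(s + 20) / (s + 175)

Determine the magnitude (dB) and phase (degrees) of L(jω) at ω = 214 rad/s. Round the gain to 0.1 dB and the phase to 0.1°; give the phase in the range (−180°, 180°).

17.8 dB, 33.9°

At s = jω = j214:
zero (s+20): 20 + j214 → |·| = √(20²+214²) = √46196 ≈ 214.93, ∠ = arctan(214/20) ≈ 84.66°
pole (s+175): 175 + j214 → |·| = √(175²+214²) = √76421 ≈ 276.44, ∠ = arctan(214/175) ≈ 50.73°
|L| = 10 · 214.93 / 276.44 ≈ 7.7749
Gain = 20 log₁₀(7.7749) ≈ 17.81 dB
∠L = 84.66° − 50.73° = 33.93°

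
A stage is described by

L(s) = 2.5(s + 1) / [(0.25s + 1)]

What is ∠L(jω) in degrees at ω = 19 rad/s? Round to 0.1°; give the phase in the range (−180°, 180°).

At ω = 19 rad/s:
zero (1 + j19·1) = 1 + j19 → |·| ≈ 19.026, ∠ ≈ 86.99°
pole (1 + j19·0.25) = 1 + j4.75 → |·| ≈ 4.8541, ∠ ≈ 78.11°
∠L = (86.99°) − (78.11°) = 8.88°

8.9°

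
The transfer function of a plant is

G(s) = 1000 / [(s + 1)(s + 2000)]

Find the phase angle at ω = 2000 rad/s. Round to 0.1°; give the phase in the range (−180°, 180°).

-135.0°

At s = jω = j2000:
pole (s+1): 1 + j2000 → |·| = √(1²+2000²) = √4000001 ≈ 2000, ∠ = arctan(2000/1) ≈ 89.97°
pole (s+2000): 2000 + j2000 → |·| = √(2000²+2000²) = √8000000 ≈ 2828.4, ∠ = arctan(2000/2000) ≈ 45.00°
∠G = 0.00° − 134.97° = -134.97°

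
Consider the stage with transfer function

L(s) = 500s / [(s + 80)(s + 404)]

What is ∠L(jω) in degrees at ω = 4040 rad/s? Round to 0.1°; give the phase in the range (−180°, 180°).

-83.2°

At s = jω = j4040:
zero at origin: s = j4040 → |·| = 4040, ∠ = 90.00°
pole (s+80): 80 + j4040 → |·| = √(80²+4040²) = √16328000 ≈ 4040.8, ∠ = arctan(4040/80) ≈ 88.87°
pole (s+404): 404 + j4040 → |·| = √(404²+4040²) = √16484816 ≈ 4060.1, ∠ = arctan(4040/404) ≈ 84.29°
∠L = 90.00° − 173.16° = -83.16°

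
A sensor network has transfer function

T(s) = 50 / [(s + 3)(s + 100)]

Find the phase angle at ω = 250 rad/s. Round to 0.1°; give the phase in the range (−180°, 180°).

-157.5°

At s = jω = j250:
pole (s+3): 3 + j250 → |·| = √(3²+250²) = √62509 ≈ 250.02, ∠ = arctan(250/3) ≈ 89.31°
pole (s+100): 100 + j250 → |·| = √(100²+250²) = √72500 ≈ 269.26, ∠ = arctan(250/100) ≈ 68.20°
∠T = 0.00° − 157.51° = -157.51°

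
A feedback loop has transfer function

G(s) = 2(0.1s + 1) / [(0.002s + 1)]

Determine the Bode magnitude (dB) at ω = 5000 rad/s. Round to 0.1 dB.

At ω = 5000 rad/s:
zero (1 + j5000·0.1) = 1 + j500 → |·| ≈ 500, ∠ ≈ 89.89°
pole (1 + j5000·0.002) = 1 + j10 → |·| ≈ 10.05, ∠ ≈ 84.29°
|G| = 2 · 500 / (10.05) ≈ 99.502
Gain = 20 log₁₀(99.502) ≈ 39.96 dB

40.0 dB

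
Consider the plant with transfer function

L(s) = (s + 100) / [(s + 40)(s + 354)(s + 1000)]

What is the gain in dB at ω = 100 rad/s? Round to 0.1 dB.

At s = jω = j100:
zero (s+100): 100 + j100 → |·| = √(100²+100²) = √20000 ≈ 141.42, ∠ = arctan(100/100) ≈ 45.00°
pole (s+40): 40 + j100 → |·| = √(40²+100²) = √11600 ≈ 107.7, ∠ = arctan(100/40) ≈ 68.20°
pole (s+354): 354 + j100 → |·| = √(354²+100²) = √135316 ≈ 367.85, ∠ = arctan(100/354) ≈ 15.77°
pole (s+1000): 1000 + j100 → |·| = √(1000²+100²) = √1010000 ≈ 1005, ∠ = arctan(100/1000) ≈ 5.71°
|L| = 1 · 141.42 / 3.9816e+07 ≈ 3.5518e-06
Gain = 20 log₁₀(3.5518e-06) ≈ -108.99 dB

-109.0 dB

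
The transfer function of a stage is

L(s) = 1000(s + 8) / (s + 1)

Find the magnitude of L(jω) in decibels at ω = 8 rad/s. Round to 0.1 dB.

62.9 dB

At s = jω = j8:
zero (s+8): 8 + j8 → |·| = √(8²+8²) = √128 ≈ 11.314, ∠ = arctan(8/8) ≈ 45.00°
pole (s+1): 1 + j8 → |·| = √(1²+8²) = √65 ≈ 8.0623, ∠ = arctan(8/1) ≈ 82.87°
|L| = 1000 · 11.314 / 8.0623 ≈ 1403.3
Gain = 20 log₁₀(1403.3) ≈ 62.94 dB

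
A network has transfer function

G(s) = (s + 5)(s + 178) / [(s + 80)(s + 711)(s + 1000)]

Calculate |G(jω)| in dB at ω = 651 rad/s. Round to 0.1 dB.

At s = jω = j651:
zero (s+5): 5 + j651 → |·| = √(5²+651²) = √423826 ≈ 651.02, ∠ = arctan(651/5) ≈ 89.56°
zero (s+178): 178 + j651 → |·| = √(178²+651²) = √455485 ≈ 674.9, ∠ = arctan(651/178) ≈ 74.71°
pole (s+80): 80 + j651 → |·| = √(80²+651²) = √430201 ≈ 655.9, ∠ = arctan(651/80) ≈ 82.99°
pole (s+711): 711 + j651 → |·| = √(711²+651²) = √929322 ≈ 964.01, ∠ = arctan(651/711) ≈ 42.48°
pole (s+1000): 1000 + j651 → |·| = √(1000²+651²) = √1423801 ≈ 1193.2, ∠ = arctan(651/1000) ≈ 33.06°
|G| = 1 · 4.3937e+05 / 7.5445e+08 ≈ 0.00058237
Gain = 20 log₁₀(0.00058237) ≈ -64.70 dB

-64.7 dB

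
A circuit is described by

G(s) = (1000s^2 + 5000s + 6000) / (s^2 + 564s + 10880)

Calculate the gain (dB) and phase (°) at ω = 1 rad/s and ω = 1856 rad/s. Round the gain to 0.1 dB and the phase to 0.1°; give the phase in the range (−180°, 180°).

Substitute s = j1:
Numerator: 1000(j1)^2 + 5000(j1) + 6000 = 5000 + j5000
Denominator: (j1)^2 + 564(j1) + 10880 = 10879 + j564
|N| = √(5000² + 5000²) ≈ 7071.1, ∠N ≈ 45.00°
|D| = √(10879² + 564²) ≈ 10894, ∠D ≈ 2.97°
|G| = 7071.1 / 10894 ≈ 0.64908
Gain = 20 log₁₀(0.64908) ≈ -3.75 dB
∠G = 45.00° − 2.97° = 42.03°

Substitute s = j1856:
Numerator: 1000(j1856)^2 + 5000(j1856) + 6000 = -3444730000 + j9280000
Denominator: (j1856)^2 + 564(j1856) + 10880 = -3433856 + j1046784
|N| = √(3444730000² + 9280000²) ≈ 3.4447e+09, ∠N ≈ 179.85°
|D| = √(3433856² + 1046784²) ≈ 3.5899e+06, ∠D ≈ 163.05°
|G| = 3.4447e+09 / 3.5899e+06 ≈ 959.55
Gain = 20 log₁₀(959.55) ≈ 59.64 dB
∠G = 179.85° − 163.05° = 16.80°

ω = 1: -3.8 dB, 42.0°; ω = 1856: 59.6 dB, 16.8°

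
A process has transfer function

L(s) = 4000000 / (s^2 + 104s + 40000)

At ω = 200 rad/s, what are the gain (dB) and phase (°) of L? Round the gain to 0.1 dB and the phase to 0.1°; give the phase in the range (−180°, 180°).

At s = jω = j200:
quadratic: (j200)² + 104·j200 + 40000 = 0 + j20800 → |·| ≈ 20800, ∠ ≈ 90.00°
|L| = 4000000 / 20800 ≈ 192.31
Gain = 20 log₁₀(192.31) ≈ 45.68 dB
∠L = 0.00° − 90.00° = -90.00°

45.7 dB, -90.0°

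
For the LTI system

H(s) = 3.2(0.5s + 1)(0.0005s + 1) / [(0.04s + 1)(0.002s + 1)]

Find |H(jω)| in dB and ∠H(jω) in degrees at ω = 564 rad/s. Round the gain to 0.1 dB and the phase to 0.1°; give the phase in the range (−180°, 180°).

At ω = 564 rad/s:
zero (1 + j564·0.5) = 1 + j282 → |·| ≈ 282, ∠ ≈ 89.80°
zero (1 + j564·0.0005) = 1 + j0.282 → |·| ≈ 1.039, ∠ ≈ 15.75°
pole (1 + j564·0.04) = 1 + j22.56 → |·| ≈ 22.582, ∠ ≈ 87.46°
pole (1 + j564·0.002) = 1 + j1.128 → |·| ≈ 1.5074, ∠ ≈ 48.44°
|H| = 3.2 · 282 · 1.039 / (22.582 · 1.5074) ≈ 27.544
Gain = 20 log₁₀(27.544) ≈ 28.80 dB
∠H = (89.80° + 15.75°) − (87.46° + 48.44°) = -30.35°

28.8 dB, -30.4°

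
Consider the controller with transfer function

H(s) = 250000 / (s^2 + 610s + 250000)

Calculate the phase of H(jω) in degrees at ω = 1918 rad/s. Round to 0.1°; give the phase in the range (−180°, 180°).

At s = jω = j1918:
quadratic: (j1918)² + 610·j1918 + 250000 = -3428724 + j1169980 → |·| ≈ 3.6228e+06, ∠ ≈ 161.16°
∠H = 0.00° − 161.16° = -161.16°

-161.2°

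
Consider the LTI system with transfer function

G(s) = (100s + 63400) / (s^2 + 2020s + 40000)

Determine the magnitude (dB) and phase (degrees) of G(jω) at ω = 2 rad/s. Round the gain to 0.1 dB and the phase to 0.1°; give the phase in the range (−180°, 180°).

Substitute s = j2:
Numerator: 100(j2) + 63400 = 63400 + j200
Denominator: (j2)^2 + 2020(j2) + 40000 = 39996 + j4040
|N| = √(63400² + 200²) ≈ 63400, ∠N ≈ 0.18°
|D| = √(39996² + 4040²) ≈ 40200, ∠D ≈ 5.77°
|G| = 63400 / 40200 ≈ 1.5771
Gain = 20 log₁₀(1.5771) ≈ 3.96 dB
∠G = 0.18° − 5.77° = -5.59°

4.0 dB, -5.6°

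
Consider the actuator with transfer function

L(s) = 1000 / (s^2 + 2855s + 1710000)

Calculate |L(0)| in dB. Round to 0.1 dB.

-64.7 dB

L(0) = 1000 / 1710000 ≈ 0.0005848
20 log₁₀(0.0005848) ≈ -64.66 dB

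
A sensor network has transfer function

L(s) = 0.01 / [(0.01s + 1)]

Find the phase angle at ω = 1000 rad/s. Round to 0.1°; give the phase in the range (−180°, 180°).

-84.3°

At ω = 1000 rad/s:
pole (1 + j1000·0.01) = 1 + j10 → |·| ≈ 10.05, ∠ ≈ 84.29°
∠L = (0°) − (84.29°) = -84.29°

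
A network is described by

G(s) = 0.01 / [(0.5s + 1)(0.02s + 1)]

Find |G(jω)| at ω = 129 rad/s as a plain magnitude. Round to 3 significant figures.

5.60e-05

At ω = 129 rad/s:
pole (1 + j129·0.5) = 1 + j64.5 → |·| ≈ 64.508, ∠ ≈ 89.11°
pole (1 + j129·0.02) = 1 + j2.58 → |·| ≈ 2.767, ∠ ≈ 68.81°
|G| = 0.01 · 1 / (64.508 · 2.767) ≈ 5.6024e-05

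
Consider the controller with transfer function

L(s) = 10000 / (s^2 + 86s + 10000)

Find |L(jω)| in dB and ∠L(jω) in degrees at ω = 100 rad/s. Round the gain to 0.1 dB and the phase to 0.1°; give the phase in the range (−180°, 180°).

At s = jω = j100:
quadratic: (j100)² + 86·j100 + 10000 = 0 + j8600 → |·| ≈ 8600, ∠ ≈ 90.00°
|L| = 10000 / 8600 ≈ 1.1628
Gain = 20 log₁₀(1.1628) ≈ 1.31 dB
∠L = 0.00° − 90.00° = -90.00°

1.3 dB, -90.0°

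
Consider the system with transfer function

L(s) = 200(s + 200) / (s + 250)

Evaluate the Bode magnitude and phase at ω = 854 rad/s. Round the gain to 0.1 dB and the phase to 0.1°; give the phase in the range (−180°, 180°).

At s = jω = j854:
zero (s+200): 200 + j854 → |·| = √(200²+854²) = √769316 ≈ 877.11, ∠ = arctan(854/200) ≈ 76.82°
pole (s+250): 250 + j854 → |·| = √(250²+854²) = √791816 ≈ 889.84, ∠ = arctan(854/250) ≈ 73.68°
|L| = 200 · 877.11 / 889.84 ≈ 197.14
Gain = 20 log₁₀(197.14) ≈ 45.90 dB
∠L = 76.82° − 73.68° = 3.14°

45.9 dB, 3.1°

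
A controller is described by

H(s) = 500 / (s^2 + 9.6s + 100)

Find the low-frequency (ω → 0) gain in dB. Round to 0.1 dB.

H(0) = 500 / 100 = 5
20 log₁₀(5) ≈ 13.98 dB

14.0 dB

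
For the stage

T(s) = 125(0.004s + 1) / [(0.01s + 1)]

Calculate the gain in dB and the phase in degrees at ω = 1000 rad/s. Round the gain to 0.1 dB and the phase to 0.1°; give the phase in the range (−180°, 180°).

34.2 dB, -8.3°

At ω = 1000 rad/s:
zero (1 + j1000·0.004) = 1 + j4 → |·| ≈ 4.1231, ∠ ≈ 75.96°
pole (1 + j1000·0.01) = 1 + j10 → |·| ≈ 10.05, ∠ ≈ 84.29°
|T| = 125 · 4.1231 / (10.05) ≈ 51.282
Gain = 20 log₁₀(51.282) ≈ 34.20 dB
∠T = (75.96°) − (84.29°) = -8.33°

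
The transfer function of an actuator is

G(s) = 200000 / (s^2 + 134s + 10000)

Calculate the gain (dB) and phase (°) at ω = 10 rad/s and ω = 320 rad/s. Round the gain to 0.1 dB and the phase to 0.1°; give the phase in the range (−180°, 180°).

At s = jω = j10:
quadratic: (j10)² + 134·j10 + 10000 = 9900 + j1340 → |·| ≈ 9990.3, ∠ ≈ 7.71°
|G| = 200000 / 9990.3 ≈ 20.019
Gain = 20 log₁₀(20.019) ≈ 26.03 dB
∠G = 0.00° − 7.71° = -7.71°

At s = jω = j320:
quadratic: (j320)² + 134·j320 + 10000 = -92400 + j42880 → |·| ≈ 1.0186e+05, ∠ ≈ 155.11°
|G| = 200000 / 1.0186e+05 ≈ 1.9635
Gain = 20 log₁₀(1.9635) ≈ 5.86 dB
∠G = 0.00° − 155.11° = -155.11°

ω = 10: 26.0 dB, -7.7°; ω = 320: 5.9 dB, -155.1°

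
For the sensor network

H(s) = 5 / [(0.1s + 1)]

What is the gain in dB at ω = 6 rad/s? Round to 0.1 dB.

At ω = 6 rad/s:
pole (1 + j6·0.1) = 1 + j0.6 → |·| ≈ 1.1662, ∠ ≈ 30.96°
|H| = 5 · 1 / (1.1662) ≈ 4.2874
Gain = 20 log₁₀(4.2874) ≈ 12.64 dB

12.6 dB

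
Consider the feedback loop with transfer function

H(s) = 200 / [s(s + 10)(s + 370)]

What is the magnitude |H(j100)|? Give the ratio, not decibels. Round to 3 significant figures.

5.19e-05

At s = jω = j100:
pole (s+10): 10 + j100 → |·| = √(10²+100²) = √10100 ≈ 100.5, ∠ = arctan(100/10) ≈ 84.29°
pole (s+370): 370 + j100 → |·| = √(370²+100²) = √146900 ≈ 383.28, ∠ = arctan(100/370) ≈ 15.12°
pole at origin: |s| = 100, ∠ = 90.00° (in denominator)
|H| = 200 / 3.852e+06 ≈ 5.1921e-05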